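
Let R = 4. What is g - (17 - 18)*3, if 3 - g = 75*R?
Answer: -294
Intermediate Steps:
g = -297 (g = 3 - 75*4 = 3 - 1*300 = 3 - 300 = -297)
g - (17 - 18)*3 = -297 - (17 - 18)*3 = -297 - (-1)*3 = -297 - 1*(-3) = -297 + 3 = -294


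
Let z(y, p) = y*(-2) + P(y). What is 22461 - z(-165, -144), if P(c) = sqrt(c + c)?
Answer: 22131 - I*sqrt(330) ≈ 22131.0 - 18.166*I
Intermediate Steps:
P(c) = sqrt(2)*sqrt(c) (P(c) = sqrt(2*c) = sqrt(2)*sqrt(c))
z(y, p) = -2*y + sqrt(2)*sqrt(y) (z(y, p) = y*(-2) + sqrt(2)*sqrt(y) = -2*y + sqrt(2)*sqrt(y))
22461 - z(-165, -144) = 22461 - (-2*(-165) + sqrt(2)*sqrt(-165)) = 22461 - (330 + sqrt(2)*(I*sqrt(165))) = 22461 - (330 + I*sqrt(330)) = 22461 + (-330 - I*sqrt(330)) = 22131 - I*sqrt(330)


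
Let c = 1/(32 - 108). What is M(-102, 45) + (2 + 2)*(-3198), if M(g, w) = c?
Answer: -972193/76 ≈ -12792.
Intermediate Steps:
c = -1/76 (c = 1/(-76) = -1/76 ≈ -0.013158)
M(g, w) = -1/76
M(-102, 45) + (2 + 2)*(-3198) = -1/76 + (2 + 2)*(-3198) = -1/76 + 4*(-3198) = -1/76 - 12792 = -972193/76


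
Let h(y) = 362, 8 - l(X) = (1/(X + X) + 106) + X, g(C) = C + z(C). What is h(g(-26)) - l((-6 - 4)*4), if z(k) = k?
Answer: 33599/80 ≈ 419.99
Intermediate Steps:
g(C) = 2*C (g(C) = C + C = 2*C)
l(X) = -98 - X - 1/(2*X) (l(X) = 8 - ((1/(X + X) + 106) + X) = 8 - ((1/(2*X) + 106) + X) = 8 - ((106 + 1/(2*X)) + X) = 8 - (106 + X + 1/(2*X)) = 8 + (-106 - X - 1/(2*X)) = -98 - X - 1/(2*X))
h(g(-26)) - l((-6 - 4)*4) = 362 - (-98 - (-6 - 4)*4 - 1/(4*(-6 - 4))/2) = 362 - (-98 - (-10)*4 - 1/(2*((-10*4)))) = 362 - (-98 - 1*(-40) - 1/2/(-40)) = 362 - (-98 + 40 - 1/2*(-1/40)) = 362 - (-98 + 40 + 1/80) = 362 - 1*(-4639/80) = 362 + 4639/80 = 33599/80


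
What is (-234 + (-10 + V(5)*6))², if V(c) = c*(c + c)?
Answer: 3136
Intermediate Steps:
V(c) = 2*c² (V(c) = c*(2*c) = 2*c²)
(-234 + (-10 + V(5)*6))² = (-234 + (-10 + (2*5²)*6))² = (-234 + (-10 + (2*25)*6))² = (-234 + (-10 + 50*6))² = (-234 + (-10 + 300))² = (-234 + 290)² = 56² = 3136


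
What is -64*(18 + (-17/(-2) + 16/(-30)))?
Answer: -24928/15 ≈ -1661.9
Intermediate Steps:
-64*(18 + (-17/(-2) + 16/(-30))) = -64*(18 + (-17*(-½) + 16*(-1/30))) = -64*(18 + (17/2 - 8/15)) = -64*(18 + 239/30) = -64*779/30 = -24928/15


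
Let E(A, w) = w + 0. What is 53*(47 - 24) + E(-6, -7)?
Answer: 1212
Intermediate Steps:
E(A, w) = w
53*(47 - 24) + E(-6, -7) = 53*(47 - 24) - 7 = 53*23 - 7 = 1219 - 7 = 1212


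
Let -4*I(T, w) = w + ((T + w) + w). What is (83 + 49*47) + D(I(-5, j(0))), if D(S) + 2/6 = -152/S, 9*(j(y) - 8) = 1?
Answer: 210289/87 ≈ 2417.1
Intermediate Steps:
j(y) = 73/9 (j(y) = 8 + (1/9)*1 = 8 + 1/9 = 73/9)
I(T, w) = -3*w/4 - T/4 (I(T, w) = -(w + ((T + w) + w))/4 = -(w + (T + 2*w))/4 = -(T + 3*w)/4 = -3*w/4 - T/4)
D(S) = -1/3 - 152/S
(83 + 49*47) + D(I(-5, j(0))) = (83 + 49*47) + (-456 - (-3/4*73/9 - 1/4*(-5)))/(3*(-3/4*73/9 - 1/4*(-5))) = (83 + 2303) + (-456 - (-73/12 + 5/4))/(3*(-73/12 + 5/4)) = 2386 + (-456 - 1*(-29/6))/(3*(-29/6)) = 2386 + (1/3)*(-6/29)*(-456 + 29/6) = 2386 + (1/3)*(-6/29)*(-2707/6) = 2386 + 2707/87 = 210289/87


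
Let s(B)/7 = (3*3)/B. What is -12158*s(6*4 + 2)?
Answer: -382977/13 ≈ -29460.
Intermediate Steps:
s(B) = 63/B (s(B) = 7*((3*3)/B) = 7*(9/B) = 63/B)
-12158*s(6*4 + 2) = -765954/(6*4 + 2) = -765954/(24 + 2) = -765954/26 = -12158*63/26 = -382977/13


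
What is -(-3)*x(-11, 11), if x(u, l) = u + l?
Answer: 0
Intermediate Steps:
x(u, l) = l + u
-(-3)*x(-11, 11) = -(-3)*(11 - 11) = -(-3)*0 = -3*0 = 0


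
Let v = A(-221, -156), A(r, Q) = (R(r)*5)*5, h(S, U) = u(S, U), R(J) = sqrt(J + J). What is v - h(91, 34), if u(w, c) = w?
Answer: -91 + 25*I*sqrt(442) ≈ -91.0 + 525.59*I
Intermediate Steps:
R(J) = sqrt(2)*sqrt(J) (R(J) = sqrt(2*J) = sqrt(2)*sqrt(J))
h(S, U) = S
A(r, Q) = 25*sqrt(2)*sqrt(r) (A(r, Q) = ((sqrt(2)*sqrt(r))*5)*5 = (5*sqrt(2)*sqrt(r))*5 = 25*sqrt(2)*sqrt(r))
v = 25*I*sqrt(442) (v = 25*sqrt(2)*sqrt(-221) = 25*sqrt(2)*(I*sqrt(221)) = 25*I*sqrt(442) ≈ 525.59*I)
v - h(91, 34) = 25*I*sqrt(442) - 1*91 = 25*I*sqrt(442) - 91 = -91 + 25*I*sqrt(442)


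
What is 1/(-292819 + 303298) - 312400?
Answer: -3273639599/10479 ≈ -3.1240e+5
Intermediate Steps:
1/(-292819 + 303298) - 312400 = 1/10479 - 312400 = -3273639599/10479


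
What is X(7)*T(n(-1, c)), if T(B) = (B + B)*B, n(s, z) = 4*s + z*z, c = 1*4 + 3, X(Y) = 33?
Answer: 133650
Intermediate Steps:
c = 7 (c = 4 + 3 = 7)
n(s, z) = z² + 4*s (n(s, z) = 4*s + z² = z² + 4*s)
T(B) = 2*B² (T(B) = (2*B)*B = 2*B²)
X(7)*T(n(-1, c)) = 33*(2*(7² + 4*(-1))²) = 33*(2*(49 - 4)²) = 33*(2*45²) = 33*(2*2025) = 33*4050 = 133650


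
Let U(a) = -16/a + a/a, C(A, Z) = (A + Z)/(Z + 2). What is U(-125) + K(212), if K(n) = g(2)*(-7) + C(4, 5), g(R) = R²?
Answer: -22388/875 ≈ -25.586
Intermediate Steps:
C(A, Z) = (A + Z)/(2 + Z)
K(n) = -187/7 (K(n) = 2²*(-7) + (4 + 5)/(2 + 5) = 4*(-7) + 9/7 = -28 + (⅐)*9 = -28 + 9/7 = -187/7)
U(a) = 1 - 16/a (U(a) = -16/a + 1 = 1 - 16/a)
U(-125) + K(212) = (-16 - 125)/(-125) - 187/7 = -1/125*(-141) - 187/7 = 141/125 - 187/7 = -22388/875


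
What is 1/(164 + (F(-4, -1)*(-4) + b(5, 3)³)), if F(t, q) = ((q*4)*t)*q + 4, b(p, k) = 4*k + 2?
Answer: 1/2956 ≈ 0.00033830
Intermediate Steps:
b(p, k) = 2 + 4*k
F(t, q) = 4 + 4*t*q² (F(t, q) = ((4*q)*t)*q + 4 = (4*q*t)*q + 4 = 4*t*q² + 4 = 4 + 4*t*q²)
1/(164 + (F(-4, -1)*(-4) + b(5, 3)³)) = 1/(164 + ((4 + 4*(-4)*(-1)²)*(-4) + (2 + 4*3)³)) = 1/(164 + ((4 + 4*(-4)*1)*(-4) + (2 + 12)³)) = 1/(164 + ((4 - 16)*(-4) + 14³)) = 1/(164 + (-12*(-4) + 2744)) = 1/(164 + (48 + 2744)) = 1/(164 + 2792) = 1/2956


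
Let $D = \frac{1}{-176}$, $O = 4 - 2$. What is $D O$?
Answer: $- \frac{1}{88} \approx -0.011364$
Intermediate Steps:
$O = 2$ ($O = 4 - 2 = 2$)
$D = - \frac{1}{176} \approx -0.0056818$
$D O = \left(- \frac{1}{176}\right) 2 = - \frac{1}{88}$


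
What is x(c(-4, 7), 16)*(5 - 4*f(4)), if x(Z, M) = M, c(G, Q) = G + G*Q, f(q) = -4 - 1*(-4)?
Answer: 80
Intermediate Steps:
f(q) = 0 (f(q) = -4 + 4 = 0)
x(c(-4, 7), 16)*(5 - 4*f(4)) = 16*(5 - 4*0) = 16*(5 + 0) = 16*5 = 80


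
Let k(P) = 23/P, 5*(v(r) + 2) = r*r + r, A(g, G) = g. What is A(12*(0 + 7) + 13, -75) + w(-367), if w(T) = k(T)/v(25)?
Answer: 4556649/46976 ≈ 97.000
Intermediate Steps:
v(r) = -2 + r/5 + r**2/5 (v(r) = -2 + (r*r + r)/5 = -2 + (r**2 + r)/5 = -2 + (r + r**2)/5 = -2 + (r/5 + r**2/5) = -2 + r/5 + r**2/5)
w(T) = 23/(128*T) (w(T) = (23/T)/(-2 + (1/5)*25 + (1/5)*25**2) = (23/T)/(-2 + 5 + (1/5)*625) = (23/T)/(-2 + 5 + 125) = (23/T)/128 = (23/T)*(1/128) = 23/(128*T))
A(12*(0 + 7) + 13, -75) + w(-367) = (12*(0 + 7) + 13) + (23/128)/(-367) = (12*7 + 13) + (23/128)*(-1/367) = (84 + 13) - 23/46976 = 97 - 23/46976 = 4556649/46976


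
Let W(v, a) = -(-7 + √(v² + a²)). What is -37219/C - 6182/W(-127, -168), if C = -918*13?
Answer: 13880657/3389256 + 3091*√44353/22152 ≈ 33.482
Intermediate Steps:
C = -11934
W(v, a) = 7 - √(a² + v²) (W(v, a) = -(-7 + √(a² + v²)) = 7 - √(a² + v²))
-37219/C - 6182/W(-127, -168) = -37219/(-11934) - 6182/(7 - √((-168)² + (-127)²)) = -37219*(-1/11934) - 6182/(7 - √(28224 + 16129)) = 2863/918 - 6182/(7 - √44353)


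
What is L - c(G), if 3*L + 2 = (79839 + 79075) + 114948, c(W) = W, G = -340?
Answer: 274880/3 ≈ 91627.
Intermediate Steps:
L = 273860/3 (L = -2/3 + ((79839 + 79075) + 114948)/3 = -2/3 + (158914 + 114948)/3 = -2/3 + (1/3)*273862 = -2/3 + 273862/3 = 273860/3 ≈ 91287.)
L - c(G) = 273860/3 - 1*(-340) = 273860/3 + 340 = 274880/3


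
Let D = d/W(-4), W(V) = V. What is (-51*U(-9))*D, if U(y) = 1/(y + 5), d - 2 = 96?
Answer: -2499/8 ≈ -312.38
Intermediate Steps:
d = 98 (d = 2 + 96 = 98)
U(y) = 1/(5 + y)
D = -49/2 (D = 98/(-4) = 98*(-¼) = -49/2 ≈ -24.500)
(-51*U(-9))*D = -51/(5 - 9)*(-49/2) = -51/(-4)*(-49/2) = -51*(-¼)*(-49/2) = (51/4)*(-49/2) = -2499/8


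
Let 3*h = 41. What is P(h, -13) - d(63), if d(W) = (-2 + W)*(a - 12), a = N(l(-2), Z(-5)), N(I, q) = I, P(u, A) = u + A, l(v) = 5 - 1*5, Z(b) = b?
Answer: 2198/3 ≈ 732.67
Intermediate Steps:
h = 41/3 (h = (⅓)*41 = 41/3 ≈ 13.667)
l(v) = 0 (l(v) = 5 - 5 = 0)
P(u, A) = A + u
a = 0
d(W) = 24 - 12*W (d(W) = (-2 + W)*(0 - 12) = (-2 + W)*(-12) = 24 - 12*W)
P(h, -13) - d(63) = (-13 + 41/3) - (24 - 12*63) = ⅔ - (24 - 756) = ⅔ - 1*(-732) = ⅔ + 732 = 2198/3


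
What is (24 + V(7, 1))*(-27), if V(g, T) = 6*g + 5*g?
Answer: -2727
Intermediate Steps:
V(g, T) = 11*g
(24 + V(7, 1))*(-27) = (24 + 11*7)*(-27) = (24 + 77)*(-27) = 101*(-27) = -2727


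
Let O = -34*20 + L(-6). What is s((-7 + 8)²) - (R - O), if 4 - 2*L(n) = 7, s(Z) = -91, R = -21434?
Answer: 41323/2 ≈ 20662.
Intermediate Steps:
L(n) = -3/2 (L(n) = 2 - ½*7 = 2 - 7/2 = -3/2)
O = -1363/2 (O = -34*20 - 3/2 = -680 - 3/2 = -1363/2 ≈ -681.50)
s((-7 + 8)²) - (R - O) = -91 - (-21434 - 1*(-1363/2)) = -91 - (-21434 + 1363/2) = -91 - 1*(-41505/2) = -91 + 41505/2 = 41323/2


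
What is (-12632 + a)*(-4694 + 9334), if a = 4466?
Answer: -37890240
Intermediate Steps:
(-12632 + a)*(-4694 + 9334) = (-12632 + 4466)*(-4694 + 9334) = -8166*4640 = -37890240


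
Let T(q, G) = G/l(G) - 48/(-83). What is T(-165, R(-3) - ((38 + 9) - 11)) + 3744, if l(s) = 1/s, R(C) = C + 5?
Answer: 406748/83 ≈ 4900.6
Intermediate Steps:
R(C) = 5 + C
T(q, G) = 48/83 + G² (T(q, G) = G/(1/G) - 48/(-83) = G*G - 48*(-1/83) = G² + 48/83 = 48/83 + G²)
T(-165, R(-3) - ((38 + 9) - 11)) + 3744 = (48/83 + ((5 - 3) - ((38 + 9) - 11))²) + 3744 = (48/83 + (2 - (47 - 11))²) + 3744 = (48/83 + (2 - 1*36)²) + 3744 = (48/83 + (2 - 36)²) + 3744 = (48/83 + (-34)²) + 3744 = (48/83 + 1156) + 3744 = 95996/83 + 3744 = 406748/83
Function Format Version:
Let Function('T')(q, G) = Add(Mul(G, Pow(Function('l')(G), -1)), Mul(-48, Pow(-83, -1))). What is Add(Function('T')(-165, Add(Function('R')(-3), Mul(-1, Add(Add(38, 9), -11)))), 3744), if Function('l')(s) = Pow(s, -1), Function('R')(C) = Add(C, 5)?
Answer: Rational(406748, 83) ≈ 4900.6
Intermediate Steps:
Function('R')(C) = Add(5, C)
Function('T')(q, G) = Add(Rational(48, 83), Pow(G, 2)) (Function('T')(q, G) = Add(Mul(G, Pow(Pow(G, -1), -1)), Mul(-48, Pow(-83, -1))) = Add(Mul(G, G), Mul(-48, Rational(-1, 83))) = Add(Pow(G, 2), Rational(48, 83)) = Add(Rational(48, 83), Pow(G, 2)))
Add(Function('T')(-165, Add(Function('R')(-3), Mul(-1, Add(Add(38, 9), -11)))), 3744) = Add(Add(Rational(48, 83), Pow(Add(Add(5, -3), Mul(-1, Add(Add(38, 9), -11))), 2)), 3744) = Add(Add(Rational(48, 83), Pow(Add(2, Mul(-1, Add(47, -11))), 2)), 3744) = Add(Add(Rational(48, 83), Pow(Add(2, Mul(-1, 36)), 2)), 3744) = Add(Add(Rational(48, 83), Pow(Add(2, -36), 2)), 3744) = Add(Add(Rational(48, 83), Pow(-34, 2)), 3744) = Add(Add(Rational(48, 83), 1156), 3744) = Add(Rational(95996, 83), 3744) = Rational(406748, 83)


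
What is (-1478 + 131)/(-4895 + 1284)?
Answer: 1347/3611 ≈ 0.37303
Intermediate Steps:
(-1478 + 131)/(-4895 + 1284) = -1347/(-3611) = -1347*(-1/3611) = 1347/3611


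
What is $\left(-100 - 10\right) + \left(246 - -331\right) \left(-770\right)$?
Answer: $-444400$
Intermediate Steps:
$\left(-100 - 10\right) + \left(246 - -331\right) \left(-770\right) = \left(-100 - 10\right) + \left(246 + 331\right) \left(-770\right) = -110 + 577 \left(-770\right) = -110 - 444290 = -444400$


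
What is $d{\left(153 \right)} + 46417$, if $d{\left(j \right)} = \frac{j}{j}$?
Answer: $46418$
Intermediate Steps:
$d{\left(j \right)} = 1$
$d{\left(153 \right)} + 46417 = 1 + 46417 = 46418$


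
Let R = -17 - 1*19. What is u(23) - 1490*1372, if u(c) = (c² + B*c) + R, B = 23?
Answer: -2043258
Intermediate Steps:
R = -36 (R = -17 - 19 = -36)
u(c) = -36 + c² + 23*c (u(c) = (c² + 23*c) - 36 = -36 + c² + 23*c)
u(23) - 1490*1372 = (-36 + 23² + 23*23) - 1490*1372 = (-36 + 529 + 529) - 2044280 = 1022 - 2044280 = -2043258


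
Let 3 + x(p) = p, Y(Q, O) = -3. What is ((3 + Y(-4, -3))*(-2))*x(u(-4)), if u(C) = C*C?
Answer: 0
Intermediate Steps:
u(C) = C²
x(p) = -3 + p
((3 + Y(-4, -3))*(-2))*x(u(-4)) = ((3 - 3)*(-2))*(-3 + (-4)²) = (0*(-2))*(-3 + 16) = 0*13 = 0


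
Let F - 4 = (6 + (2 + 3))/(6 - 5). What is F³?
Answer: 3375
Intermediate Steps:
F = 15 (F = 4 + (6 + (2 + 3))/(6 - 5) = 4 + (6 + 5)/1 = 4 + 11*1 = 4 + 11 = 15)
F³ = 15³ = 3375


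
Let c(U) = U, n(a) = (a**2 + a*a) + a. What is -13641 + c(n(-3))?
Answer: -13626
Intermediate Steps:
n(a) = a + 2*a**2 (n(a) = (a**2 + a**2) + a = 2*a**2 + a = a + 2*a**2)
-13641 + c(n(-3)) = -13641 - 3*(1 + 2*(-3)) = -13641 - 3*(1 - 6) = -13641 - 3*(-5) = -13641 + 15 = -13626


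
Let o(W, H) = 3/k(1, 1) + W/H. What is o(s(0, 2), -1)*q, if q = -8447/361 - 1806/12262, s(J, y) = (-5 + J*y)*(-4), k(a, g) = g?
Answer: 885947180/2213291 ≈ 400.29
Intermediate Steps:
s(J, y) = 20 - 4*J*y
q = -52114540/2213291 (q = -8447*1/361 - 1806*1/12262 = -8447/361 - 903/6131 = -52114540/2213291 ≈ -23.546)
o(W, H) = 3 + W/H (o(W, H) = 3/1 + W/H = 3*1 + W/H = 3 + W/H)
o(s(0, 2), -1)*q = (3 + (20 - 4*0*2)/(-1))*(-52114540/2213291) = (3 + (20 + 0)*(-1))*(-52114540/2213291) = (3 + 20*(-1))*(-52114540/2213291) = (3 - 20)*(-52114540/2213291) = -17*(-52114540/2213291) = 885947180/2213291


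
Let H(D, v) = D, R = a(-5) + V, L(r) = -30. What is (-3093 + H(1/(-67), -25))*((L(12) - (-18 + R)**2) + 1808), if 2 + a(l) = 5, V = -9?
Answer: -249092864/67 ≈ -3.7178e+6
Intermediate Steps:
a(l) = 3 (a(l) = -2 + 5 = 3)
R = -6 (R = 3 - 9 = -6)
(-3093 + H(1/(-67), -25))*((L(12) - (-18 + R)**2) + 1808) = (-3093 + 1/(-67))*((-30 - (-18 - 6)**2) + 1808) = (-3093 - 1/67)*((-30 - 1*(-24)**2) + 1808) = -207232*((-30 - 1*576) + 1808)/67 = -207232*((-30 - 576) + 1808)/67 = -207232*(-606 + 1808)/67 = -207232/67*1202 = -249092864/67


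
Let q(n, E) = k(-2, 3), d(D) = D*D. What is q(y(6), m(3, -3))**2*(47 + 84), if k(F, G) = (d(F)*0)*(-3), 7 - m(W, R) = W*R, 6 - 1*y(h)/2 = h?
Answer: 0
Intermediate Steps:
y(h) = 12 - 2*h
d(D) = D**2
m(W, R) = 7 - R*W (m(W, R) = 7 - W*R = 7 - R*W)
k(F, G) = 0 (k(F, G) = (F**2*0)*(-3) = 0*(-3) = 0)
q(n, E) = 0
q(y(6), m(3, -3))**2*(47 + 84) = 0**2*(47 + 84) = 0*131 = 0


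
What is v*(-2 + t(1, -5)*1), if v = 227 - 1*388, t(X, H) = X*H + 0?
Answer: 1127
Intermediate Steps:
t(X, H) = H*X (t(X, H) = H*X + 0 = H*X)
v = -161 (v = 227 - 388 = -161)
v*(-2 + t(1, -5)*1) = -161*(-2 - 5*1*1) = -161*(-2 - 5*1) = -161*(-2 - 5) = -161*(-7) = 1127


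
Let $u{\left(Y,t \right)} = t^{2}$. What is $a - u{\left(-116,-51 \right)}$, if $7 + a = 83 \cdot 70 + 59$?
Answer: $3261$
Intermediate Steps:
$a = 5862$ ($a = -7 + \left(83 \cdot 70 + 59\right) = -7 + \left(5810 + 59\right) = -7 + 5869 = 5862$)
$a - u{\left(-116,-51 \right)} = 5862 - \left(-51\right)^{2} = 5862 - 2601 = 3261$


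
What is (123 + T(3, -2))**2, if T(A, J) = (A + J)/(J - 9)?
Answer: 1827904/121 ≈ 15107.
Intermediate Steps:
T(A, J) = (A + J)/(-9 + J)
(123 + T(3, -2))**2 = (123 + (3 - 2)/(-9 - 2))**2 = (123 + 1/(-11))**2 = (123 - 1/11*1)**2 = (123 - 1/11)**2 = (1352/11)**2 = 1827904/121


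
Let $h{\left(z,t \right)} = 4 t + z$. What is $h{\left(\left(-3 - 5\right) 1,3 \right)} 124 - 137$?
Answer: $359$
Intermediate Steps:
$h{\left(z,t \right)} = z + 4 t$
$h{\left(\left(-3 - 5\right) 1,3 \right)} 124 - 137 = \left(\left(-3 - 5\right) 1 + 4 \cdot 3\right) 124 - 137 = \left(\left(-8\right) 1 + 12\right) 124 - 137 = \left(-8 + 12\right) 124 - 137 = 4 \cdot 124 - 137 = 496 - 137 = 359$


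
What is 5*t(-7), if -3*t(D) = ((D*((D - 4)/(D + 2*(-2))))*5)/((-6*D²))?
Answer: -25/126 ≈ -0.19841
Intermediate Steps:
t(D) = 5/(18*D) (t(D) = -(D*((D - 4)/(D + 2*(-2))))*5/(3*((-6*D²))) = -(D*((-4 + D)/(D - 4)))*5*(-1/(6*D²))/3 = -(D*((-4 + D)/(-4 + D)))*5*(-1/(6*D²))/3 = -(D*1)*5*(-1/(6*D²))/3 = -D*5*(-1/(6*D²))/3 = -5*D*(-1/(6*D²))/3 = -(-5)/(18*D) = 5/(18*D))
5*t(-7) = 5*((5/18)/(-7)) = 5*((5/18)*(-⅐)) = 5*(-5/126) = -25/126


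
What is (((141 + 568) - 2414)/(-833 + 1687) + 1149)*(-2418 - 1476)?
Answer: -1907166327/427 ≈ -4.4664e+6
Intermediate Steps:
(((141 + 568) - 2414)/(-833 + 1687) + 1149)*(-2418 - 1476) = ((709 - 2414)/854 + 1149)*(-3894) = (-1705*1/854 + 1149)*(-3894) = (-1705/854 + 1149)*(-3894) = (979541/854)*(-3894) = -1907166327/427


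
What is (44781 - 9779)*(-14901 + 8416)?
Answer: -226987970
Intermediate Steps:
(44781 - 9779)*(-14901 + 8416) = 35002*(-6485) = -226987970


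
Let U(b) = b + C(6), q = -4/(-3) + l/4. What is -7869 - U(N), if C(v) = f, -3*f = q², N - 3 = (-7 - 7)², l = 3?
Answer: -3484751/432 ≈ -8066.6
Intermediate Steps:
q = 25/12 (q = -4/(-3) + 3/4 = -4*(-⅓) + 3*(¼) = 4/3 + ¾ = 25/12 ≈ 2.0833)
N = 199 (N = 3 + (-7 - 7)² = 3 + (-14)² = 3 + 196 = 199)
f = -625/432 (f = -(25/12)²/3 = -⅓*625/144 = -625/432 ≈ -1.4468)
C(v) = -625/432
U(b) = -625/432 + b (U(b) = b - 625/432 = -625/432 + b)
-7869 - U(N) = -7869 - (-625/432 + 199) = -7869 - 1*85343/432 = -7869 - 85343/432 = -3484751/432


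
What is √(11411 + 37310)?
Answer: √48721 ≈ 220.73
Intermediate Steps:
√(11411 + 37310) = √48721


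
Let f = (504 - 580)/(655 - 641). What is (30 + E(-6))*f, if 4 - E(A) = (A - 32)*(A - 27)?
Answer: 46360/7 ≈ 6622.9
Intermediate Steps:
E(A) = 4 - (-32 + A)*(-27 + A) (E(A) = 4 - (A - 32)*(A - 27) = 4 - (-32 + A)*(-27 + A))
f = -38/7 (f = -76/14 = -76*1/14 = -38/7 ≈ -5.4286)
(30 + E(-6))*f = (30 + (-860 - 1*(-6)² + 59*(-6)))*(-38/7) = (30 + (-860 - 1*36 - 354))*(-38/7) = (30 + (-860 - 36 - 354))*(-38/7) = (30 - 1250)*(-38/7) = -1220*(-38/7) = 46360/7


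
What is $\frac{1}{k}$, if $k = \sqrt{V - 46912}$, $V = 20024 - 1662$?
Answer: $- \frac{i \sqrt{1142}}{5710} \approx - 0.0059183 i$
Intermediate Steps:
$V = 18362$ ($V = 20024 - 1662 = 18362$)
$k = 5 i \sqrt{1142}$ ($k = \sqrt{18362 - 46912} = \sqrt{-28550} = 5 i \sqrt{1142} \approx 168.97 i$)
$\frac{1}{k} = \frac{1}{5 i \sqrt{1142}} = - \frac{i \sqrt{1142}}{5710}$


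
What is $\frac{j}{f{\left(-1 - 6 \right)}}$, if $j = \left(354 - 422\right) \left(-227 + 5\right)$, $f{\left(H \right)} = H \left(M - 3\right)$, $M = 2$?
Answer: $\frac{15096}{7} \approx 2156.6$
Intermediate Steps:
$f{\left(H \right)} = - H$ ($f{\left(H \right)} = H \left(2 - 3\right) = H \left(-1\right) = - H$)
$j = 15096$ ($j = \left(-68\right) \left(-222\right) = 15096$)
$\frac{j}{f{\left(-1 - 6 \right)}} = \frac{15096}{\left(-1\right) \left(-1 - 6\right)} = \frac{15096}{\left(-1\right) \left(-7\right)} = \frac{15096}{7}$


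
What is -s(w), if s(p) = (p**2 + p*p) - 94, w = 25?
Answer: -1156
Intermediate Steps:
s(p) = -94 + 2*p**2 (s(p) = (p**2 + p**2) - 94 = 2*p**2 - 94 = -94 + 2*p**2)
-s(w) = -(-94 + 2*25**2) = -(-94 + 2*625) = -(-94 + 1250) = -1*1156 = -1156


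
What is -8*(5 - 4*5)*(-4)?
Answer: -480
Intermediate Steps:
-8*(5 - 4*5)*(-4) = -8*(5 - 20)*(-4) = -8*(-15)*(-4) = 120*(-4) = -480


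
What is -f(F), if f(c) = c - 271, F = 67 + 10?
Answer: 194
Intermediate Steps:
F = 77
f(c) = -271 + c
-f(F) = -(-271 + 77) = -1*(-194) = 194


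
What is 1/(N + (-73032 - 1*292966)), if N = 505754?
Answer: 1/139756 ≈ 7.1553e-6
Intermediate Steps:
1/(N + (-73032 - 1*292966)) = 1/(505754 + (-73032 - 1*292966)) = 1/(505754 + (-73032 - 292966)) = 1/(505754 - 365998) = 1/139756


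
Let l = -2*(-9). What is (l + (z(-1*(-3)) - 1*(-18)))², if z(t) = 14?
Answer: 2500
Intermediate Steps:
l = 18
(l + (z(-1*(-3)) - 1*(-18)))² = (18 + (14 - 1*(-18)))² = (18 + (14 + 18))² = (18 + 32)² = 50² = 2500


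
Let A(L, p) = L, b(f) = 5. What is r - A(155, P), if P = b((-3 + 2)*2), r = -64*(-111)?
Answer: 6949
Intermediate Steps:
r = 7104
P = 5
r - A(155, P) = 7104 - 1*155 = 7104 - 155 = 6949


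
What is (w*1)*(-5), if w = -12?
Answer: 60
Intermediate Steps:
(w*1)*(-5) = -12*1*(-5) = -12*(-5) = 60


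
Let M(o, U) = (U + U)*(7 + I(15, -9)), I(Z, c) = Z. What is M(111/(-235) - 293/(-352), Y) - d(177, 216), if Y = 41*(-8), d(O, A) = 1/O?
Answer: -2554465/177 ≈ -14432.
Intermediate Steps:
Y = -328
M(o, U) = 44*U (M(o, U) = (U + U)*(7 + 15) = (2*U)*22 = 44*U)
M(111/(-235) - 293/(-352), Y) - d(177, 216) = 44*(-328) - 1/177 = -14432 - 1*1/177 = -14432 - 1/177 = -2554465/177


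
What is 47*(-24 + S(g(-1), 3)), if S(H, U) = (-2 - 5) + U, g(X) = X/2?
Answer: -1316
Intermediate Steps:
g(X) = X/2 (g(X) = X*(½) = X/2)
S(H, U) = -7 + U
47*(-24 + S(g(-1), 3)) = 47*(-24 + (-7 + 3)) = 47*(-24 - 4) = 47*(-28) = -1316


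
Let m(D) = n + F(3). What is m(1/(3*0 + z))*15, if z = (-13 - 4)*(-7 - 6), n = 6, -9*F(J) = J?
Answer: 85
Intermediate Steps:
F(J) = -J/9
z = 221 (z = -17*(-13) = 221)
m(D) = 17/3 (m(D) = 6 - ⅑*3 = 6 - ⅓ = 17/3)
m(1/(3*0 + z))*15 = (17/3)*15 = 85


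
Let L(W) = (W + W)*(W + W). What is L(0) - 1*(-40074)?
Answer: 40074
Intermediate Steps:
L(W) = 4*W**2 (L(W) = (2*W)*(2*W) = 4*W**2)
L(0) - 1*(-40074) = 4*0**2 - 1*(-40074) = 4*0 + 40074 = 0 + 40074 = 40074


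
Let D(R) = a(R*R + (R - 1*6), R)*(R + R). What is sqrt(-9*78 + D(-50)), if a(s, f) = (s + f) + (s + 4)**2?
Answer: 3*I*sqrt(66612278) ≈ 24485.0*I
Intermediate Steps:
a(s, f) = f + s + (4 + s)**2 (a(s, f) = (f + s) + (4 + s)**2 = f + s + (4 + s)**2)
D(R) = 2*R*(-6 + R**2 + (-2 + R + R**2)**2 + 2*R) (D(R) = (R + (R*R + (R - 1*6)) + (4 + (R*R + (R - 1*6)))**2)*(R + R) = (R + (R**2 + (R - 6)) + (4 + (R**2 + (R - 6)))**2)*(2*R) = (R + (R**2 + (-6 + R)) + (4 + (R**2 + (-6 + R)))**2)*(2*R) = (R + (-6 + R + R**2) + (4 + (-6 + R + R**2))**2)*(2*R) = (R + (-6 + R + R**2) + (-2 + R + R**2)**2)*(2*R) = (-6 + R**2 + (-2 + R + R**2)**2 + 2*R)*(2*R) = 2*R*(-6 + R**2 + (-2 + R + R**2)**2 + 2*R))
sqrt(-9*78 + D(-50)) = sqrt(-9*78 + 2*(-50)*(-6 + (-50)**2 + (-2 - 50 + (-50)**2)**2 + 2*(-50))) = sqrt(-702 + 2*(-50)*(-6 + 2500 + (-2 - 50 + 2500)**2 - 100)) = sqrt(-702 + 2*(-50)*(-6 + 2500 + 2448**2 - 100)) = sqrt(-702 + 2*(-50)*(-6 + 2500 + 5992704 - 100)) = sqrt(-702 + 2*(-50)*5995098) = sqrt(-702 - 599509800) = sqrt(-599510502) = 3*I*sqrt(66612278)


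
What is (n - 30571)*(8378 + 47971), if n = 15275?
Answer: -861914304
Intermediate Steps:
(n - 30571)*(8378 + 47971) = (15275 - 30571)*(8378 + 47971) = -15296*56349 = -861914304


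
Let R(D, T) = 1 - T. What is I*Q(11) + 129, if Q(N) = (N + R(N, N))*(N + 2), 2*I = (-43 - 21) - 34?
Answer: -508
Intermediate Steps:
I = -49 (I = ((-43 - 21) - 34)/2 = (-64 - 34)/2 = (½)*(-98) = -49)
Q(N) = 2 + N (Q(N) = (N + (1 - N))*(N + 2) = 1*(2 + N) = 2 + N)
I*Q(11) + 129 = -49*(2 + 11) + 129 = -49*13 + 129 = -637 + 129 = -508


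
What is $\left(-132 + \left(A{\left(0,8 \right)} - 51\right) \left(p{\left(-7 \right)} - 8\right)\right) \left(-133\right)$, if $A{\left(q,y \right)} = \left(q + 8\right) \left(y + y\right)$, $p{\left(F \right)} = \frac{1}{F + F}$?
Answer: $\frac{200431}{2} \approx 1.0022 \cdot 10^{5}$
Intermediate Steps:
$p{\left(F \right)} = \frac{1}{2 F}$
$A{\left(q,y \right)} = 2 y \left(8 + q\right)$ ($A{\left(q,y \right)} = \left(8 + q\right) 2 y = 2 y \left(8 + q\right)$)
$\left(-132 + \left(A{\left(0,8 \right)} - 51\right) \left(p{\left(-7 \right)} - 8\right)\right) \left(-133\right) = \left(-132 + \left(2 \cdot 8 \left(8 + 0\right) - 51\right) \left(\frac{1}{2 \left(-7\right)} - 8\right)\right) \left(-133\right) = \left(-132 + \left(2 \cdot 8 \cdot 8 - 51\right) \left(\frac{1}{2} \left(- \frac{1}{7}\right) - 8\right)\right) \left(-133\right) = \left(-132 + \left(128 - 51\right) \left(- \frac{1}{14} - 8\right)\right) \left(-133\right) = \left(-132 + 77 \left(- \frac{113}{14}\right)\right) \left(-133\right) = \left(-132 - \frac{1243}{2}\right) \left(-133\right) = \left(- \frac{1507}{2}\right) \left(-133\right) = \frac{200431}{2}$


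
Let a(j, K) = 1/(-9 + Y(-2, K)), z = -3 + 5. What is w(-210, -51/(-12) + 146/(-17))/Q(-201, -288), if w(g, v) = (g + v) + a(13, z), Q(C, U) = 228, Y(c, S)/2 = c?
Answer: -63181/67184 ≈ -0.94042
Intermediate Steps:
z = 2
Y(c, S) = 2*c
a(j, K) = -1/13 (a(j, K) = 1/(-9 + 2*(-2)) = 1/(-9 - 4) = 1/(-13) = -1/13)
w(g, v) = -1/13 + g + v (w(g, v) = (g + v) - 1/13 = -1/13 + g + v)
w(-210, -51/(-12) + 146/(-17))/Q(-201, -288) = (-1/13 - 210 + (-51/(-12) + 146/(-17)))/228 = (-1/13 - 210 + (-51*(-1/12) + 146*(-1/17)))*(1/228) = (-1/13 - 210 + (17/4 - 146/17))*(1/228) = (-1/13 - 210 - 295/68)*(1/228) = -189543/884*1/228 = -63181/67184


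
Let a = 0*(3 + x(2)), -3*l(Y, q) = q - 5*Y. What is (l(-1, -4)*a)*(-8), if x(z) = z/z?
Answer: 0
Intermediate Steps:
l(Y, q) = -q/3 + 5*Y/3 (l(Y, q) = -(q - 5*Y)/3 = -q/3 + 5*Y/3)
x(z) = 1
a = 0 (a = 0*(3 + 1) = 0*4 = 0)
(l(-1, -4)*a)*(-8) = ((-⅓*(-4) + (5/3)*(-1))*0)*(-8) = ((4/3 - 5/3)*0)*(-8) = -⅓*0*(-8) = 0*(-8) = 0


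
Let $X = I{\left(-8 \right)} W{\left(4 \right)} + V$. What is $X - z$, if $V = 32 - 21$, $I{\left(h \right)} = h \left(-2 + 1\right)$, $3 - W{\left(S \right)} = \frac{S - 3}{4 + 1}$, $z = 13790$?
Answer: $- \frac{68783}{5} \approx -13757.0$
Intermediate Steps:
$W{\left(S \right)} = \frac{18}{5} - \frac{S}{5}$ ($W{\left(S \right)} = 3 - \frac{S - 3}{4 + 1} = 3 - \frac{-3 + S}{5} = 3 - \left(-3 + S\right) \frac{1}{5} = 3 - \left(- \frac{3}{5} + \frac{S}{5}\right) = \frac{18}{5} - \frac{S}{5}$)
$I{\left(h \right)} = - h$ ($I{\left(h \right)} = h \left(-1\right) = - h$)
$V = 11$
$X = \frac{167}{5}$ ($X = \left(-1\right) \left(-8\right) \left(\frac{18}{5} - \frac{4}{5}\right) + 11 = 8 \left(\frac{18}{5} - \frac{4}{5}\right) + 11 = 8 \cdot \frac{14}{5} + 11 = \frac{112}{5} + 11 = \frac{167}{5} \approx 33.4$)
$X - z = \frac{167}{5} - 13790 = - \frac{68783}{5}$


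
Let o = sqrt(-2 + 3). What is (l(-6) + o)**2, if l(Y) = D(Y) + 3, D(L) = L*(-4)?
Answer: 784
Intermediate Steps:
D(L) = -4*L
o = 1 (o = sqrt(1) = 1)
l(Y) = 3 - 4*Y (l(Y) = -4*Y + 3 = 3 - 4*Y)
(l(-6) + o)**2 = ((3 - 4*(-6)) + 1)**2 = ((3 + 24) + 1)**2 = (27 + 1)**2 = 28**2 = 784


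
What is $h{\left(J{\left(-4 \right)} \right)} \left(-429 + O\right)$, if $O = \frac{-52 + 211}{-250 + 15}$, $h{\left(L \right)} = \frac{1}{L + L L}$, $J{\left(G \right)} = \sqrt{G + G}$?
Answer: $\frac{50487 \sqrt{2}}{470 \left(- i + 2 \sqrt{2}\right)} \approx 47.742 + 16.879 i$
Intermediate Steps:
$J{\left(G \right)} = \sqrt{2} \sqrt{G}$ ($J{\left(G \right)} = \sqrt{2 G} = \sqrt{2} \sqrt{G}$)
$h{\left(L \right)} = \frac{1}{L + L^{2}}$
$O = - \frac{159}{235}$ ($O = \frac{159}{-235} = 159 \left(- \frac{1}{235}\right) = - \frac{159}{235} \approx -0.6766$)
$h{\left(J{\left(-4 \right)} \right)} \left(-429 + O\right) = \frac{1}{\sqrt{2} \sqrt{-4} \left(1 + \sqrt{2} \sqrt{-4}\right)} \left(-429 - \frac{159}{235}\right) = \frac{1}{\sqrt{2} \cdot 2 i \left(1 + \sqrt{2} \cdot 2 i\right)} \left(- \frac{100974}{235}\right) = \frac{1}{2 i \sqrt{2} \left(1 + 2 i \sqrt{2}\right)} \left(- \frac{100974}{235}\right) = \frac{\left(- \frac{1}{4}\right) i \sqrt{2}}{1 + 2 i \sqrt{2}} \left(- \frac{100974}{235}\right) = - \frac{i \sqrt{2}}{4 \left(1 + 2 i \sqrt{2}\right)} \left(- \frac{100974}{235}\right) = \frac{50487 i \sqrt{2}}{470 \left(1 + 2 i \sqrt{2}\right)}$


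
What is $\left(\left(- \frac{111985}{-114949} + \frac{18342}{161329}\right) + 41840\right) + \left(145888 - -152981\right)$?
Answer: $\frac{6318334756482312}{18544607221} \approx 3.4071 \cdot 10^{5}$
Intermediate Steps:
$\left(\left(- \frac{111985}{-114949} + \frac{18342}{161329}\right) + 41840\right) + \left(145888 - -152981\right) = \left(\left(\left(-111985\right) \left(- \frac{1}{114949}\right) + 18342 \cdot \frac{1}{161329}\right) + 41840\right) + \left(145888 + 152981\right) = \left(\left(\frac{111985}{114949} + \frac{18342}{161329}\right) + 41840\right) + 298869 = \left(\frac{20174822623}{18544607221} + 41840\right) + 298869 = \frac{775926540949263}{18544607221} + 298869 = \frac{6318334756482312}{18544607221}$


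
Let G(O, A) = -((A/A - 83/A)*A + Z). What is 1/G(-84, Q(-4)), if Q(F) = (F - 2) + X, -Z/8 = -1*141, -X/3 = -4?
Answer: -1/1051 ≈ -0.00095147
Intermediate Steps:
X = 12 (X = -3*(-4) = 12)
Z = 1128 (Z = -(-8)*141 = -8*(-141) = 1128)
Q(F) = 10 + F (Q(F) = (F - 2) + 12 = (-2 + F) + 12 = 10 + F)
G(O, A) = -1128 - A*(1 - 83/A) (G(O, A) = -((A/A - 83/A)*A + 1128) = -((1 - 83/A)*A + 1128) = -(A*(1 - 83/A) + 1128) = -(1128 + A*(1 - 83/A)) = -1128 - A*(1 - 83/A))
1/G(-84, Q(-4)) = 1/(-1045 - (10 - 4)) = 1/(-1045 - 1*6) = 1/(-1045 - 6) = 1/(-1051) = -1/1051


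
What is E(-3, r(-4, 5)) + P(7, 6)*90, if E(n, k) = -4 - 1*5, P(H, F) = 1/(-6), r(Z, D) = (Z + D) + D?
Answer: -24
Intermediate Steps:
r(Z, D) = Z + 2*D (r(Z, D) = (D + Z) + D = Z + 2*D)
P(H, F) = -1/6
E(n, k) = -9 (E(n, k) = -4 - 5 = -9)
E(-3, r(-4, 5)) + P(7, 6)*90 = -9 - 1/6*90 = -9 - 15 = -24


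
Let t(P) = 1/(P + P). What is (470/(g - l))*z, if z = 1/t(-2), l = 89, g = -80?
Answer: 1880/169 ≈ 11.124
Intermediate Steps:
t(P) = 1/(2*P)
z = -4 (z = 1/((½)/(-2)) = 1/((½)*(-½)) = 1/(-¼) = -4)
(470/(g - l))*z = (470/(-80 - 1*89))*(-4) = (470/(-80 - 89))*(-4) = (470/(-169))*(-4) = (470*(-1/169))*(-4) = -470/169*(-4) = 1880/169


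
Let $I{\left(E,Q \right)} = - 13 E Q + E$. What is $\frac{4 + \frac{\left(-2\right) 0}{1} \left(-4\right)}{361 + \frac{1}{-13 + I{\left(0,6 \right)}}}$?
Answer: $\frac{13}{1173} \approx 0.011083$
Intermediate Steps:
$I{\left(E,Q \right)} = E - 13 E Q$ ($I{\left(E,Q \right)} = - 13 E Q + E = E - 13 E Q$)
$\frac{4 + \frac{\left(-2\right) 0}{1} \left(-4\right)}{361 + \frac{1}{-13 + I{\left(0,6 \right)}}} = \frac{4 + \frac{\left(-2\right) 0}{1} \left(-4\right)}{361 + \frac{1}{-13 + 0 \left(1 - 78\right)}} = \frac{4 + 0 \cdot 1 \left(-4\right)}{361 + \frac{1}{-13 + 0 \left(1 - 78\right)}} = \frac{4 + 0 \left(-4\right)}{361 + \frac{1}{-13 + 0 \left(-77\right)}} = \frac{4 + 0}{361 + \frac{1}{-13 + 0}} = \frac{4}{361 + \frac{1}{-13}} = \frac{4}{361 - \frac{1}{13}} = \frac{4}{\frac{4692}{13}} = 4 \cdot \frac{13}{4692} = \frac{13}{1173}$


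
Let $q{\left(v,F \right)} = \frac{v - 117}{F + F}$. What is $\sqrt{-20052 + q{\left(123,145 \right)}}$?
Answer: $\frac{i \sqrt{421592865}}{145} \approx 141.6 i$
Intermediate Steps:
$q{\left(v,F \right)} = \frac{-117 + v}{2 F}$
$\sqrt{-20052 + q{\left(123,145 \right)}} = \sqrt{-20052 + \frac{-117 + 123}{2 \cdot 145}} = \sqrt{-20052 + \frac{1}{2} \cdot \frac{1}{145} \cdot 6} = \sqrt{-20052 + \frac{3}{145}} = \sqrt{- \frac{2907537}{145}} = \frac{i \sqrt{421592865}}{145}$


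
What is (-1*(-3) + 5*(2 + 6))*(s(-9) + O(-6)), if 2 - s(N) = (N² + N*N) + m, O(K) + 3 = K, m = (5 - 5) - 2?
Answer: -7181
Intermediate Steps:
m = -2 (m = 0 - 2 = -2)
O(K) = -3 + K
s(N) = 4 - 2*N² (s(N) = 2 - ((N² + N*N) - 2) = 2 - ((N² + N²) - 2) = 2 - (2*N² - 2) = 2 - (-2 + 2*N²) = 2 + (2 - 2*N²) = 4 - 2*N²)
(-1*(-3) + 5*(2 + 6))*(s(-9) + O(-6)) = (-1*(-3) + 5*(2 + 6))*((4 - 2*(-9)²) + (-3 - 6)) = (3 + 5*8)*((4 - 2*81) - 9) = (3 + 40)*((4 - 162) - 9) = 43*(-158 - 9) = 43*(-167) = -7181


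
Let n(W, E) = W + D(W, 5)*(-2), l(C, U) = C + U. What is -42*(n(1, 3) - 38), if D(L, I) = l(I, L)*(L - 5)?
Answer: -462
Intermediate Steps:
D(L, I) = (-5 + L)*(I + L) (D(L, I) = (I + L)*(L - 5) = (I + L)*(-5 + L) = (-5 + L)*(I + L))
n(W, E) = W - 2*(-5 + W)*(5 + W) (n(W, E) = W + ((-5 + W)*(5 + W))*(-2) = W - 2*(-5 + W)*(5 + W))
-42*(n(1, 3) - 38) = -42*((50 + 1 - 2*1**2) - 38) = -42*((50 + 1 - 2*1) - 38) = -42*((50 + 1 - 2) - 38) = -42*(49 - 38) = -42*11 = -462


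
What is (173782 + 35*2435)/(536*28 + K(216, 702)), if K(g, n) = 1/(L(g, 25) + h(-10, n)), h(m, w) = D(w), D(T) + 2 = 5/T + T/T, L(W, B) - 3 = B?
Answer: 4910513713/284537374 ≈ 17.258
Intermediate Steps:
L(W, B) = 3 + B
D(T) = -1 + 5/T (D(T) = -2 + (5/T + T/T) = -2 + (5/T + 1) = -2 + (1 + 5/T) = -1 + 5/T)
h(m, w) = (5 - w)/w
K(g, n) = 1/(28 + (5 - n)/n) (K(g, n) = 1/((3 + 25) + (5 - n)/n) = 1/(28 + (5 - n)/n))
(173782 + 35*2435)/(536*28 + K(216, 702)) = (173782 + 35*2435)/(536*28 + 702/(5 + 27*702)) = (173782 + 85225)/(15008 + 702/(5 + 18954)) = 259007/(15008 + 702/18959) = 259007/(284537374/18959) = 259007*(18959/284537374) = 4910513713/284537374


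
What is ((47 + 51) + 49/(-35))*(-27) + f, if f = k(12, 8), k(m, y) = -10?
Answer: -13091/5 ≈ -2618.2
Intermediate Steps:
f = -10
((47 + 51) + 49/(-35))*(-27) + f = ((47 + 51) + 49/(-35))*(-27) - 10 = (98 + 49*(-1/35))*(-27) - 10 = (98 - 7/5)*(-27) - 10 = (483/5)*(-27) - 10 = -13041/5 - 10 = -13091/5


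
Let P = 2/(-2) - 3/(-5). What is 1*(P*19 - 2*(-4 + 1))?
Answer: -8/5 ≈ -1.6000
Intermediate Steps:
P = -2/5 (P = 2*(-1/2) - 3*(-1/5) = -1 + 3/5 = -2/5 ≈ -0.40000)
1*(P*19 - 2*(-4 + 1)) = 1*(-2/5*19 - 2*(-4 + 1)) = 1*(-38/5 - 2*(-3)) = 1*(-38/5 + 6) = 1*(-8/5) = -8/5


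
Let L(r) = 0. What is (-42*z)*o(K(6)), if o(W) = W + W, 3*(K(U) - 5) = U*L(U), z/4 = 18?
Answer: -30240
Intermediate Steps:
z = 72 (z = 4*18 = 72)
K(U) = 5 (K(U) = 5 + (U*0)/3 = 5 + (⅓)*0 = 5 + 0 = 5)
o(W) = 2*W
(-42*z)*o(K(6)) = (-42*72)*(2*5) = -3024*10 = -30240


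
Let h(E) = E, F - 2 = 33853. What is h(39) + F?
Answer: 33894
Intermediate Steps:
F = 33855 (F = 2 + 33853 = 33855)
h(39) + F = 39 + 33855 = 33894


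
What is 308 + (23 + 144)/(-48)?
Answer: 14617/48 ≈ 304.52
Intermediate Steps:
308 + (23 + 144)/(-48) = 308 + 167*(-1/48) = 308 - 167/48 = 14617/48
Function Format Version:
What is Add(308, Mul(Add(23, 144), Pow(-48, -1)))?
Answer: Rational(14617, 48) ≈ 304.52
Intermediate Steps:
Add(308, Mul(Add(23, 144), Pow(-48, -1))) = Add(308, Mul(167, Rational(-1, 48))) = Add(308, Rational(-167, 48)) = Rational(14617, 48)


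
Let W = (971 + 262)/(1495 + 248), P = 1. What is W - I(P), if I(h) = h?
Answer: -170/581 ≈ -0.29260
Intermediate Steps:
W = 411/581 (W = 1233/1743 = 1233*(1/1743) = 411/581 ≈ 0.70740)
W - I(P) = 411/581 - 1*1 = 411/581 - 1 = -170/581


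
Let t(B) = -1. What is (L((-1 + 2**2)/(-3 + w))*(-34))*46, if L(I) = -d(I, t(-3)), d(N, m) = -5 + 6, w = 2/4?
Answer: 1564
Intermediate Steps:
w = 1/2 (w = 2*(1/4) = 1/2 ≈ 0.50000)
d(N, m) = 1
L(I) = -1 (L(I) = -1*1 = -1)
(L((-1 + 2**2)/(-3 + w))*(-34))*46 = -1*(-34)*46 = 34*46 = 1564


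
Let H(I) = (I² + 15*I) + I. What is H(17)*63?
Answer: 35343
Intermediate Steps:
H(I) = I² + 16*I
H(17)*63 = (17*(16 + 17))*63 = (17*33)*63 = 561*63 = 35343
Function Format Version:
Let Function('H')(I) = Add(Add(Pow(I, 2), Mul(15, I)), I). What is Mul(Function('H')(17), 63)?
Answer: 35343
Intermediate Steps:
Function('H')(I) = Add(Pow(I, 2), Mul(16, I))
Mul(Function('H')(17), 63) = Mul(Mul(17, Add(16, 17)), 63) = Mul(Mul(17, 33), 63) = Mul(561, 63) = 35343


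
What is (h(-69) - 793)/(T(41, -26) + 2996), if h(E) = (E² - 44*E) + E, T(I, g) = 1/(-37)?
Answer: 256595/110851 ≈ 2.3148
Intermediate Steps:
T(I, g) = -1/37
h(E) = E² - 43*E
(h(-69) - 793)/(T(41, -26) + 2996) = (-69*(-43 - 69) - 793)/(-1/37 + 2996) = (-69*(-112) - 793)/(110851/37) = (7728 - 793)*(37/110851) = 6935*(37/110851) = 256595/110851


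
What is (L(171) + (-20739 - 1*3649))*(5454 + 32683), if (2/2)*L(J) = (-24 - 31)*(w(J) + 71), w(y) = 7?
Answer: -1093692886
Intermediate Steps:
L(J) = -4290 (L(J) = (-24 - 31)*(7 + 71) = -55*78 = -4290)
(L(171) + (-20739 - 1*3649))*(5454 + 32683) = (-4290 + (-20739 - 1*3649))*(5454 + 32683) = (-4290 + (-20739 - 3649))*38137 = (-4290 - 24388)*38137 = -28678*38137 = -1093692886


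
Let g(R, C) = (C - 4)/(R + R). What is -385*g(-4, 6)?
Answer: 385/4 ≈ 96.250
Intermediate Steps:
g(R, C) = (-4 + C)/(2*R) (g(R, C) = (-4 + C)/((2*R)) = (-4 + C)*(1/(2*R)) = (-4 + C)/(2*R))
-385*g(-4, 6) = -385*(-4 + 6)/(2*(-4)) = -385*(-1)*2/(2*4) = -385*(-¼) = 385/4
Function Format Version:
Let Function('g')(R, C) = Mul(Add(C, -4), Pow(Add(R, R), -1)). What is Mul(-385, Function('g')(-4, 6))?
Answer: Rational(385, 4) ≈ 96.250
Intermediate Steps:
Function('g')(R, C) = Mul(Rational(1, 2), Pow(R, -1), Add(-4, C)) (Function('g')(R, C) = Mul(Add(-4, C), Pow(Mul(2, R), -1)) = Mul(Add(-4, C), Mul(Rational(1, 2), Pow(R, -1))) = Mul(Rational(1, 2), Pow(R, -1), Add(-4, C)))
Mul(-385, Function('g')(-4, 6)) = Mul(-385, Mul(Rational(1, 2), Pow(-4, -1), Add(-4, 6))) = Mul(-385, Mul(Rational(1, 2), Rational(-1, 4), 2)) = Mul(-385, Rational(-1, 4)) = Rational(385, 4)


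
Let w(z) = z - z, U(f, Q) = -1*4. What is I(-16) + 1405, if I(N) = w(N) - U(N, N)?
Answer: 1409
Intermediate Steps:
U(f, Q) = -4
w(z) = 0
I(N) = 4 (I(N) = 0 - 1*(-4) = 0 + 4 = 4)
I(-16) + 1405 = 4 + 1405 = 1409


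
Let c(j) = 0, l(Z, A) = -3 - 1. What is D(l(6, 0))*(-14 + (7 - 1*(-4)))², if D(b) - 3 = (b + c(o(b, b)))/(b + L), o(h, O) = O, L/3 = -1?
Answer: 225/7 ≈ 32.143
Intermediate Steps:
L = -3 (L = 3*(-1) = -3)
l(Z, A) = -4
D(b) = 3 + b/(-3 + b) (D(b) = 3 + (b + 0)/(b - 3) = 3 + b/(-3 + b))
D(l(6, 0))*(-14 + (7 - 1*(-4)))² = ((-9 + 4*(-4))/(-3 - 4))*(-14 + (7 - 1*(-4)))² = ((-9 - 16)/(-7))*(-14 + (7 + 4))² = (-⅐*(-25))*(-14 + 11)² = (25/7)*(-3)² = (25/7)*9 = 225/7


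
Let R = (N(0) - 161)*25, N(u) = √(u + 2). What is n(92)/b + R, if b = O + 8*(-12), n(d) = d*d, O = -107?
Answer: -825539/203 + 25*√2 ≈ -4031.3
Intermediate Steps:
n(d) = d²
N(u) = √(2 + u)
b = -203 (b = -107 + 8*(-12) = -107 - 96 = -203)
R = -4025 + 25*√2 (R = (√(2 + 0) - 161)*25 = (√2 - 161)*25 = (-161 + √2)*25 = -4025 + 25*√2 ≈ -3989.6)
n(92)/b + R = 92²/(-203) + (-4025 + 25*√2) = 8464*(-1/203) + (-4025 + 25*√2) = -8464/203 + (-4025 + 25*√2) = -825539/203 + 25*√2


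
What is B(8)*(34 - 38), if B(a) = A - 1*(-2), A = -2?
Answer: 0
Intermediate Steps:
B(a) = 0 (B(a) = -2 - 1*(-2) = -2 + 2 = 0)
B(8)*(34 - 38) = 0*(34 - 38) = 0*(-4) = 0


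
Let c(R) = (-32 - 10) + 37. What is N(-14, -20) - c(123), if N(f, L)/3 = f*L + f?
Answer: 803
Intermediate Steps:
c(R) = -5 (c(R) = -42 + 37 = -5)
N(f, L) = 3*f + 3*L*f (N(f, L) = 3*(f*L + f) = 3*(L*f + f) = 3*(f + L*f) = 3*f + 3*L*f)
N(-14, -20) - c(123) = 3*(-14)*(1 - 20) - 1*(-5) = 3*(-14)*(-19) + 5 = 798 + 5 = 803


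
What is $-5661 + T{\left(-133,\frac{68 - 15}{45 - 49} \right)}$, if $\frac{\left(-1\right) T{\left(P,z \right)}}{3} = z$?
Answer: $- \frac{22485}{4} \approx -5621.3$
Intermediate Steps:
$T{\left(P,z \right)} = - 3 z$
$-5661 + T{\left(-133,\frac{68 - 15}{45 - 49} \right)} = -5661 - 3 \frac{68 - 15}{45 - 49} = -5661 - 3 \frac{53}{-4} = -5661 - 3 \cdot 53 \left(- \frac{1}{4}\right) = -5661 - - \frac{159}{4} = -5661 + \frac{159}{4} = - \frac{22485}{4}$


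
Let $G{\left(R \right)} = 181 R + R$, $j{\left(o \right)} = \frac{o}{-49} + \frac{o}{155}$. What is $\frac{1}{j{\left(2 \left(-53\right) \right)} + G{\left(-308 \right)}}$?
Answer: $- \frac{7595}{425734084} \approx -1.784 \cdot 10^{-5}$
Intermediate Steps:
$j{\left(o \right)} = - \frac{106 o}{7595}$ ($j{\left(o \right)} = o \left(- \frac{1}{49}\right) + o \frac{1}{155} = - \frac{o}{49} + \frac{o}{155} = - \frac{106 o}{7595}$)
$G{\left(R \right)} = 182 R$
$\frac{1}{j{\left(2 \left(-53\right) \right)} + G{\left(-308 \right)}} = \frac{1}{- \frac{106 \cdot 2 \left(-53\right)}{7595} + 182 \left(-308\right)} = \frac{1}{\left(- \frac{106}{7595}\right) \left(-106\right) - 56056} = \frac{1}{\frac{11236}{7595} - 56056} = \frac{1}{- \frac{425734084}{7595}} = - \frac{7595}{425734084}$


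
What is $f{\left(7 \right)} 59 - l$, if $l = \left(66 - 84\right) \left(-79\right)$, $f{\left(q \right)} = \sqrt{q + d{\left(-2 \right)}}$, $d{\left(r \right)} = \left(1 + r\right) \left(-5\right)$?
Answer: $-1422 + 118 \sqrt{3} \approx -1217.6$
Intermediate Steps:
$d{\left(r \right)} = -5 - 5 r$
$f{\left(q \right)} = \sqrt{5 + q}$ ($f{\left(q \right)} = \sqrt{q - -5} = \sqrt{q + \left(-5 + 10\right)} = \sqrt{q + 5} = \sqrt{5 + q}$)
$l = 1422$ ($l = \left(-18\right) \left(-79\right) = 1422$)
$f{\left(7 \right)} 59 - l = \sqrt{5 + 7} \cdot 59 - 1422 = \sqrt{12} \cdot 59 - 1422 = 2 \sqrt{3} \cdot 59 - 1422 = 118 \sqrt{3} - 1422 = -1422 + 118 \sqrt{3}$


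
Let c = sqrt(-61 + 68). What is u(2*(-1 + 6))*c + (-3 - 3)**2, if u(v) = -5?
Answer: 36 - 5*sqrt(7) ≈ 22.771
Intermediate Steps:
c = sqrt(7) ≈ 2.6458
u(2*(-1 + 6))*c + (-3 - 3)**2 = -5*sqrt(7) + (-3 - 3)**2 = -5*sqrt(7) + (-6)**2 = -5*sqrt(7) + 36 = 36 - 5*sqrt(7)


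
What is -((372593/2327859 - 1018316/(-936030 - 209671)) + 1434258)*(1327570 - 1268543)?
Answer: -225790816000338755024293/2667030384159 ≈ -8.4660e+10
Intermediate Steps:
-((372593/2327859 - 1018316/(-936030 - 209671)) + 1434258)*(1327570 - 1268543) = -((372593*(1/2327859) - 1018316/(-1145701)) + 1434258)*59027 = -((372593/2327859 - 1018316*(-1/1145701)) + 1434258)*59027 = -((372593/2327859 + 1018316/1145701) + 1434258)*59027 = -(2797376238137/2667030384159 + 1434258)*59027 = -3825212462099357159*59027/2667030384159 = -1*225790816000338755024293/2667030384159 = -225790816000338755024293/2667030384159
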